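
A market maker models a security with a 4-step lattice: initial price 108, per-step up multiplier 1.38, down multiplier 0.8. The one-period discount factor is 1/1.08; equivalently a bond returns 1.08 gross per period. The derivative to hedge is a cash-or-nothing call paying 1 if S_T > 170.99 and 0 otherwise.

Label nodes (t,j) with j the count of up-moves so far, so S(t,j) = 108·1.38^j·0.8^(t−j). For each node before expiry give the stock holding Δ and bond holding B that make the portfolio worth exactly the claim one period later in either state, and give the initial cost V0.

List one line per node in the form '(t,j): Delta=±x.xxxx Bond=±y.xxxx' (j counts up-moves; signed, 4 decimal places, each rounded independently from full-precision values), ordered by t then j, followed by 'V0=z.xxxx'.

Since d<R<u, set p* = (R−d)/(u−d) = 0.4828; price each node as the discounted p*-expectation of its children.
Payoff layer (t=4): V(4,0)=0.0000, V(4,1)=0.0000, V(4,2)=0.0000, V(4,3)=1.0000, V(4,4)=1.0000
  t=3,j=0: stock 55.2960 → up 76.3085 (V=0.0000), down 44.2368 (V=0.0000). Price 0.0000; hedge Δ=0.0000, bond B=0.0000.
  t=3,j=1: stock 95.3856 → up 131.6321 (V=0.0000), down 76.3085 (V=0.0000). Price 0.0000; hedge Δ=0.0000, bond B=0.0000.
  t=3,j=2: stock 164.5402 → up 227.0654 (V=1.0000), down 131.6321 (V=0.0000). Price 0.4470; hedge Δ=0.0105, bond B=-1.2771.
  t=3,j=3: stock 283.8318 → up 391.6879 (V=1.0000), down 227.0654 (V=1.0000). Price 0.9259; hedge Δ=0.0000, bond B=0.9259.
  t=2,j=0: stock 69.1200 → up 95.3856 (V=0.0000), down 55.2960 (V=0.0000). Price 0.0000; hedge Δ=0.0000, bond B=0.0000.
  t=2,j=1: stock 119.2320 → up 164.5402 (V=0.4470), down 95.3856 (V=0.0000). Price 0.1998; hedge Δ=0.0065, bond B=-0.5709.
  t=2,j=2: stock 205.6752 → up 283.8318 (V=0.9259), down 164.5402 (V=0.4470). Price 0.6280; hedge Δ=0.0040, bond B=-0.1978.
  t=1,j=0: stock 86.4000 → up 119.2320 (V=0.1998), down 69.1200 (V=0.0000). Price 0.0893; hedge Δ=0.0040, bond B=-0.2552.
  t=1,j=1: stock 149.0400 → up 205.6752 (V=0.6280), down 119.2320 (V=0.1998). Price 0.3764; hedge Δ=0.0050, bond B=-0.3618.
  t=0,j=0: stock 108.0000 → up 149.0400 (V=0.3764), down 86.4000 (V=0.0893). Price 0.2110; hedge Δ=0.0046, bond B=-0.2839.
Check: Δ(0,0)·S0 + B(0,0) = 0.2110 = V0.

(0,0): Delta=0.0046 Bond=-0.2839
(1,0): Delta=0.0040 Bond=-0.2552
(1,1): Delta=0.0050 Bond=-0.3618
(2,0): Delta=0.0000 Bond=0.0000
(2,1): Delta=0.0065 Bond=-0.5709
(2,2): Delta=0.0040 Bond=-0.1978
(3,0): Delta=0.0000 Bond=0.0000
(3,1): Delta=0.0000 Bond=0.0000
(3,2): Delta=0.0105 Bond=-1.2771
(3,3): Delta=0.0000 Bond=0.9259
V0=0.2110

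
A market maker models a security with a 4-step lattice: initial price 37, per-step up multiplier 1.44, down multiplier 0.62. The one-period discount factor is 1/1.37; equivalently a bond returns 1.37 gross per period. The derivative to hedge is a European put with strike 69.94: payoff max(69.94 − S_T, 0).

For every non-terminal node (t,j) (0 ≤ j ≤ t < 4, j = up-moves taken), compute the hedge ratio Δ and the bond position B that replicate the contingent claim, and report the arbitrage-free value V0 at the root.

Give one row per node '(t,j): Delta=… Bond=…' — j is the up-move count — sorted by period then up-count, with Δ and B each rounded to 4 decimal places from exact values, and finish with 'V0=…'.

(0,0): Delta=-0.1256 Bond=5.2126
(1,0): Delta=-1.0000 Bond=27.1997
(1,1): Delta=-0.0905 Bond=5.2692
(2,0): Delta=-1.0000 Bond=37.2636
(2,1): Delta=-1.0000 Bond=37.2636
(2,2): Delta=-0.0539 Bond=4.4146
(3,0): Delta=-1.0000 Bond=51.0511
(3,1): Delta=-1.0000 Bond=51.0511
(3,2): Delta=-1.0000 Bond=51.0511
(3,3): Delta=-0.0159 Bond=1.8478
V0=0.5648

Risk-neutral probability p* = (R−d)/(u−d) = (1.37−0.62)/(1.44−0.62) = 0.9146.
At expiry t=4: V(4,0)=64.4728, V(4,1)=57.2419, V(4,2)=40.4476, V(4,3)=1.4415, V(4,4)=0.0000
Node (3,0) S=8.8181: V=(p*·57.2419+(1−p*)·64.4728)/1.37=42.2330; Δ=(57.2419−64.4728)/(12.6981−5.4672)=-1.0000; B=V−Δ·S=51.0511
Node (3,1) S=20.4808: V=(p*·40.4476+(1−p*)·57.2419)/1.37=30.5703; Δ=(40.4476−57.2419)/(29.4924−12.6981)=-1.0000; B=V−Δ·S=51.0511
Node (3,2) S=47.5684: V=(p*·1.4415+(1−p*)·40.4476)/1.37=3.4827; Δ=(1.4415−40.4476)/(68.4985−29.4924)=-1.0000; B=V−Δ·S=51.0511
Node (3,3) S=110.4814: V=(p*·0.0000+(1−p*)·1.4415)/1.37=0.0898; Δ=(0.0000−1.4415)/(159.0932−68.4985)=-0.0159; B=V−Δ·S=1.8478
Node (2,0) S=14.2228: V=(p*·30.5703+(1−p*)·42.2330)/1.37=23.0408; Δ=(30.5703−42.2330)/(20.4808−8.8181)=-1.0000; B=V−Δ·S=37.2636
Node (2,1) S=33.0336: V=(p*·3.4827+(1−p*)·30.5703)/1.37=4.2300; Δ=(3.4827−30.5703)/(47.5684−20.4808)=-1.0000; B=V−Δ·S=37.2636
Node (2,2) S=76.7232: V=(p*·0.0898+(1−p*)·3.4827)/1.37=0.2770; Δ=(0.0898−3.4827)/(110.4814−47.5684)=-0.0539; B=V−Δ·S=4.4146
Node (1,0) S=22.9400: V=(p*·4.2300+(1−p*)·23.0408)/1.37=4.2597; Δ=(4.2300−23.0408)/(33.0336−14.2228)=-1.0000; B=V−Δ·S=27.1997
Node (1,1) S=53.2800: V=(p*·0.2770+(1−p*)·4.2300)/1.37=0.4485; Δ=(0.2770−4.2300)/(76.7232−33.0336)=-0.0905; B=V−Δ·S=5.2692
Node (0,0) S=37.0000: V=(p*·0.4485+(1−p*)·4.2597)/1.37=0.5648; Δ=(0.4485−4.2597)/(53.2800−22.9400)=-0.1256; B=V−Δ·S=5.2126
The time-0 hedge costs 0.5648, which is the no-arbitrage price.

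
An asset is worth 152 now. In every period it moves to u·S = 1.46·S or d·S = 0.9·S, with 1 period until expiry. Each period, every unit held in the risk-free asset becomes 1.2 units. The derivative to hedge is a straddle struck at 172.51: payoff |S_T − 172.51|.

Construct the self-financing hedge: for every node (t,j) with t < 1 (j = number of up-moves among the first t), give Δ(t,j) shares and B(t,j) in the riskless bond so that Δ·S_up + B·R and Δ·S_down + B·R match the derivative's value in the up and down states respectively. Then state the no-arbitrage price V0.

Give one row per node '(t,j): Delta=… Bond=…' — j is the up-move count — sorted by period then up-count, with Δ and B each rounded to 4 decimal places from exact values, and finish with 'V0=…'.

(0,0): Delta=0.1609 Bond=11.4101
V0=35.8744

The replicating-portfolio and risk-neutral prices coincide; use p* = (1.2−0.9)/(1.46−0.9) = 0.5357 for the latter.
Payoff layer (t=1): V(1,0)=35.7100, V(1,1)=49.4100
(0,0): S=152.0000. Δ = (V_up−V_dn)/(S_up−S_dn) = (49.4100−35.7100)/(221.9200−136.8000) = 0.1609. V = [p*·49.4100 + (1−p*)·35.7100]/1.2 = 35.8744. B = V − Δ·S = 11.4101.
Root portfolio cost Δ·152+B reproduces V0=35.8744.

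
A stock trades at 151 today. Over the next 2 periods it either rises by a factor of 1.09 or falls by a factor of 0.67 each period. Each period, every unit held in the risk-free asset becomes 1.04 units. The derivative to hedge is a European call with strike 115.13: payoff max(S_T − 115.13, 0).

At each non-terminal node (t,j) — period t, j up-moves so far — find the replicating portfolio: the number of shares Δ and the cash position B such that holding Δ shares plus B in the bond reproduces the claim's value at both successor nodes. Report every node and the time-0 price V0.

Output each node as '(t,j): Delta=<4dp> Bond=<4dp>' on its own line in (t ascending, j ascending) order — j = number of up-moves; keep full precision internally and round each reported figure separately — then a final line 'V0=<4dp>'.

The replicating-portfolio and risk-neutral prices coincide; use p* = (1.04−0.67)/(1.09−0.67) = 0.8810 for the latter.
Payoff layer (t=2): V(2,0)=0.0000, V(2,1)=0.0000, V(2,2)=64.2731
Node (1,0) S=101.1700: V=(p*·0.0000+(1−p*)·0.0000)/1.04=0.0000; Δ=(0.0000−0.0000)/(110.2753−67.7839)=0.0000; B=V−Δ·S=0.0000
Node (1,1) S=164.5900: V=(p*·64.2731+(1−p*)·0.0000)/1.04=54.4438; Δ=(64.2731−0.0000)/(179.4031−110.2753)=0.9298; B=V−Δ·S=-98.5874
Node (0,0) S=151.0000: V=(p*·54.4438+(1−p*)·0.0000)/1.04=46.1177; Δ=(54.4438−0.0000)/(164.5900−101.1700)=0.8585; B=V−Δ·S=-83.5104
Each (Δ,B) replicates both successor values, so the strategy is self-financing and V0 is arbitrage-free.

(0,0): Delta=0.8585 Bond=-83.5104
(1,0): Delta=0.0000 Bond=0.0000
(1,1): Delta=0.9298 Bond=-98.5874
V0=46.1177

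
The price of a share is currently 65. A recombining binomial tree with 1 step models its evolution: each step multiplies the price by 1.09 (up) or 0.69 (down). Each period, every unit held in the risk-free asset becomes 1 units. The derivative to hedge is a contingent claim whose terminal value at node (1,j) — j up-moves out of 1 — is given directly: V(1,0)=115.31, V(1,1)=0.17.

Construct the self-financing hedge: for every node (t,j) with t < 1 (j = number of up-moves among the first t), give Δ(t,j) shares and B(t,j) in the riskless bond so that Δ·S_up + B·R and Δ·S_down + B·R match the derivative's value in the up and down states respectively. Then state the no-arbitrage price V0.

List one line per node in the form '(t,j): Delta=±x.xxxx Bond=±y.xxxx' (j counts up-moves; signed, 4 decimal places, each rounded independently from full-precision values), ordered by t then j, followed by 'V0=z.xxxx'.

(0,0): Delta=-4.4285 Bond=313.9265
V0=26.0765

Under the risk-neutral measure, an up-move has probability p* = (R−d)/(u−d) = 0.7750 and values discount at R = 1.
At expiry t=1: V(1,0)=115.3100, V(1,1)=0.1700
(0,0): S=65.0000. Δ = (V_up−V_dn)/(S_up−S_dn) = (0.1700−115.3100)/(70.8500−44.8500) = -4.4285. V = [p*·0.1700 + (1−p*)·115.3100]/1 = 26.0765. B = V − Δ·S = 313.9265.
Self-financing check: at every node Δ·S+B equals the discounted successor values.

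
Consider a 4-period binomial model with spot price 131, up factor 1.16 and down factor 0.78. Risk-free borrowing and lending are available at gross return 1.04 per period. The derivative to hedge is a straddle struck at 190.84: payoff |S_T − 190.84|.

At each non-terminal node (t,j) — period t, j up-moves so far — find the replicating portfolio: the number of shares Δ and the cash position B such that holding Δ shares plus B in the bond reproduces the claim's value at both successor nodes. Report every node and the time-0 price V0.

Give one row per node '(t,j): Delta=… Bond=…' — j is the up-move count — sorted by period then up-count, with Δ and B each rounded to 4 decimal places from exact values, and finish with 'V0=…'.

(0,0): Delta=-0.4697 Bond=111.0279
(1,0): Delta=-1.0000 Bond=169.6561
(1,1): Delta=-0.3051 Bond=90.4597
(2,0): Delta=-1.0000 Bond=176.4423
(2,1): Delta=-1.0000 Bond=176.4423
(2,2): Delta=-0.0895 Bond=56.0638
(3,0): Delta=-1.0000 Bond=183.5000
(3,1): Delta=-1.0000 Bond=183.5000
(3,2): Delta=-1.0000 Bond=183.5000
(3,3): Delta=0.1931 Bond=0.5246
V0=49.4985

Under the risk-neutral measure, an up-move has probability p* = (R−d)/(u−d) = 0.6842 and values discount at R = 1.04.
Terminal payoffs: V(4,0)=142.3503, V(4,1)=118.7271, V(4,2)=83.5951, V(4,3)=31.3476, V(4,4)=46.3538
Node (3,0) S=62.1663: V=(p*·118.7271+(1−p*)·142.3503)/1.04=121.3337; Δ=(118.7271−142.3503)/(72.1129−48.4897)=-1.0000; B=V−Δ·S=183.5000
Node (3,1) S=92.4525: V=(p*·83.5951+(1−p*)·118.7271)/1.04=91.0475; Δ=(83.5951−118.7271)/(107.2449−72.1129)=-1.0000; B=V−Δ·S=183.5000
Node (3,2) S=137.4934: V=(p*·31.3476+(1−p*)·83.5951)/1.04=46.0066; Δ=(31.3476−83.5951)/(159.4924−107.2449)=-1.0000; B=V−Δ·S=183.5000
Node (3,3) S=204.4774: V=(p*·46.3538+(1−p*)·31.3476)/1.04=40.0144; Δ=(46.3538−31.3476)/(237.1938−159.4924)=0.1931; B=V−Δ·S=0.5246
Node (2,0) S=79.7004: V=(p*·91.0475+(1−p*)·121.3337)/1.04=96.7419; Δ=(91.0475−121.3337)/(92.4525−62.1663)=-1.0000; B=V−Δ·S=176.4423
Node (2,1) S=118.5288: V=(p*·46.0066+(1−p*)·91.0475)/1.04=57.9135; Δ=(46.0066−91.0475)/(137.4934−92.4525)=-1.0000; B=V−Δ·S=176.4423
Node (2,2) S=176.2736: V=(p*·40.0144+(1−p*)·46.0066)/1.04=40.2949; Δ=(40.0144−46.0066)/(204.4774−137.4934)=-0.0895; B=V−Δ·S=56.0638
Node (1,0) S=102.1800: V=(p*·57.9135+(1−p*)·96.7419)/1.04=67.4761; Δ=(57.9135−96.7419)/(118.5288−79.7004)=-1.0000; B=V−Δ·S=169.6561
Node (1,1) S=151.9600: V=(p*·40.2949+(1−p*)·57.9135)/1.04=44.0949; Δ=(40.2949−57.9135)/(176.2736−118.5288)=-0.3051; B=V−Δ·S=90.4597
Node (0,0) S=131.0000: V=(p*·44.0949+(1−p*)·67.4761)/1.04=49.4985; Δ=(44.0949−67.4761)/(151.9600−102.1800)=-0.4697; B=V−Δ·S=111.0279
Self-financing check: at every node Δ·S+B equals the discounted successor values.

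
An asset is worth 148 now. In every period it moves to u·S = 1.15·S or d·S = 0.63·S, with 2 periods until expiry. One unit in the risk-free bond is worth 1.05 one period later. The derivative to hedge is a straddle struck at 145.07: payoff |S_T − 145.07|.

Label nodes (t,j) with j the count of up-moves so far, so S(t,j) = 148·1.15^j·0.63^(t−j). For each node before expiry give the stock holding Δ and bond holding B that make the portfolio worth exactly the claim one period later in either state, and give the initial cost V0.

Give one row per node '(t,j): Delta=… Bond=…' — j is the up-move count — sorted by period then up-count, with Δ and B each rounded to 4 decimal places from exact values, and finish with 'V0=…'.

Risk-neutral probability p* = (R−d)/(u−d) = (1.05−0.63)/(1.15−0.63) = 0.8077.
Terminal values V(2,·): V(2,0)=86.3288, V(2,1)=37.8440, V(2,2)=50.6600
Node (1,0) S=93.2400: V=(p*·37.8440+(1−p*)·86.3288)/1.05=44.9219; Δ=(37.8440−86.3288)/(107.2260−58.7412)=-1.0000; B=V−Δ·S=138.1619
Node (1,1) S=170.2000: V=(p*·50.6600+(1−p*)·37.8440)/1.05=45.9004; Δ=(50.6600−37.8440)/(195.7300−107.2260)=0.1448; B=V−Δ·S=21.2542
Node (0,0) S=148.0000: V=(p*·45.9004+(1−p*)·44.9219)/1.05=43.5354; Δ=(45.9004−44.9219)/(170.2000−93.2400)=0.0127; B=V−Δ·S=41.6538
Check: Δ(0,0)·S0 + B(0,0) = 43.5354 = V0.

(0,0): Delta=0.0127 Bond=41.6538
(1,0): Delta=-1.0000 Bond=138.1619
(1,1): Delta=0.1448 Bond=21.2542
V0=43.5354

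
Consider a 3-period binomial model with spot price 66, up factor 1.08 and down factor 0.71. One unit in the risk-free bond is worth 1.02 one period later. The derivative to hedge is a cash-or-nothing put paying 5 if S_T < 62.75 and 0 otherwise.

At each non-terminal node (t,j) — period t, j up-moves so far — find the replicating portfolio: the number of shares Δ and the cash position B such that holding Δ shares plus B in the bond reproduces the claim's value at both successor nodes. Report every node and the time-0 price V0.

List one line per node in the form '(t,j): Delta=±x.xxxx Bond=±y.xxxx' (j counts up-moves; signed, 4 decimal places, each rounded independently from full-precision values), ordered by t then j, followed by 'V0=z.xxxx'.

(0,0): Delta=-0.1381 Bond=11.0583
(1,0): Delta=0.0000 Bond=4.8058
(1,1): Delta=-0.1557 Bond=12.5324
(2,0): Delta=0.0000 Bond=4.9020
(2,1): Delta=0.0000 Bond=4.9020
(2,2): Delta=-0.1755 Bond=14.3084
V0=1.9405

The replicating-portfolio and risk-neutral prices coincide; use p* = (1.02−0.71)/(1.08−0.71) = 0.8378 for the latter.
Terminal payoffs: V(3,0)=5.0000, V(3,1)=5.0000, V(3,2)=5.0000, V(3,3)=0.0000
  t=2,j=0: stock 33.2706 → up 35.9322 (V=5.0000), down 23.6221 (V=5.0000). Price 4.9020; hedge Δ=0.0000, bond B=4.9020.
  t=2,j=1: stock 50.6088 → up 54.6575 (V=5.0000), down 35.9322 (V=5.0000). Price 4.9020; hedge Δ=0.0000, bond B=4.9020.
  t=2,j=2: stock 76.9824 → up 83.1410 (V=0.0000), down 54.6575 (V=5.0000). Price 0.7949; hedge Δ=-0.1755, bond B=14.3084.
  t=1,j=0: stock 46.8600 → up 50.6088 (V=4.9020), down 33.2706 (V=4.9020). Price 4.8058; hedge Δ=0.0000, bond B=4.8058.
  t=1,j=1: stock 71.2800 → up 76.9824 (V=0.7949), down 50.6088 (V=4.9020). Price 1.4323; hedge Δ=-0.1557, bond B=12.5324.
  t=0,j=0: stock 66.0000 → up 71.2800 (V=1.4323), down 46.8600 (V=4.8058). Price 1.9405; hedge Δ=-0.1381, bond B=11.0583.
The time-0 hedge costs 1.9405, which is the no-arbitrage price.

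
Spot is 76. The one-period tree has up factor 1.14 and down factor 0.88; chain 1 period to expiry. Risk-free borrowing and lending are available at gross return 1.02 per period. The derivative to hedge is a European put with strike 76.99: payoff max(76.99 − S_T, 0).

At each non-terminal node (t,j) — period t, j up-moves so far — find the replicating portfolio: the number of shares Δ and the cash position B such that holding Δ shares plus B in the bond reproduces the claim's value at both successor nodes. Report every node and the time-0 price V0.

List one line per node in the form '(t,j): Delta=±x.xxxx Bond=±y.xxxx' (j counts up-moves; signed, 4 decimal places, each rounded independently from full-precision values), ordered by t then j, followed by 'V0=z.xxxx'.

Risk-neutral probability p* = (R−d)/(u−d) = (1.02−0.88)/(1.14−0.88) = 0.5385.
At expiry t=1: V(1,0)=10.1100, V(1,1)=0.0000
Node (0,0) S=76.0000: V=(p*·0.0000+(1−p*)·10.1100)/1.02=4.5747; Δ=(0.0000−10.1100)/(86.6400−66.8800)=-0.5116; B=V−Δ·S=43.4593
Self-financing check: at every node Δ·S+B equals the discounted successor values.

(0,0): Delta=-0.5116 Bond=43.4593
V0=4.5747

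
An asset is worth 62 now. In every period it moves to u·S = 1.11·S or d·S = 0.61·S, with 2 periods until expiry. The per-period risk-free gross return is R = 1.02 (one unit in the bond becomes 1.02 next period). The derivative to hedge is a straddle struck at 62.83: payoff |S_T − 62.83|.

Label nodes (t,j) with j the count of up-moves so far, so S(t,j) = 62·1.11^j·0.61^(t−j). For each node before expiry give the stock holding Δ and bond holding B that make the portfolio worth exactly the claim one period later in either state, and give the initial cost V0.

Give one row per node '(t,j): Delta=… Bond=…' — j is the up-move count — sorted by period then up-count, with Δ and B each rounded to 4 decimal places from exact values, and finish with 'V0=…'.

(0,0): Delta=-0.2967 Bond=34.3125
(1,0): Delta=-1.0000 Bond=61.5980
(1,1): Delta=-0.2118 Bond=29.1599
V0=15.9179

Since d<R<u, set p* = (R−d)/(u−d) = 0.8200; price each node as the discounted p*-expectation of its children.
Payoff layer (t=2): V(2,0)=39.7598, V(2,1)=20.8498, V(2,2)=13.5602
(1,0): S=37.8200. Δ = (V_up−V_dn)/(S_up−S_dn) = (20.8498−39.7598)/(41.9802−23.0702) = -1.0000. V = [p*·20.8498 + (1−p*)·39.7598]/1.02 = 23.7780. B = V − Δ·S = 61.5980.
(1,1): S=68.8200. Δ = (V_up−V_dn)/(S_up−S_dn) = (13.5602−20.8498)/(76.3902−41.9802) = -0.2118. V = [p*·13.5602 + (1−p*)·20.8498]/1.02 = 14.5807. B = V − Δ·S = 29.1599.
(0,0): S=62.0000. Δ = (V_up−V_dn)/(S_up−S_dn) = (14.5807−23.7780)/(68.8200−37.8200) = -0.2967. V = [p*·14.5807 + (1−p*)·23.7780]/1.02 = 15.9179. B = V − Δ·S = 34.3125.
Check: Δ(0,0)·S0 + B(0,0) = 15.9179 = V0.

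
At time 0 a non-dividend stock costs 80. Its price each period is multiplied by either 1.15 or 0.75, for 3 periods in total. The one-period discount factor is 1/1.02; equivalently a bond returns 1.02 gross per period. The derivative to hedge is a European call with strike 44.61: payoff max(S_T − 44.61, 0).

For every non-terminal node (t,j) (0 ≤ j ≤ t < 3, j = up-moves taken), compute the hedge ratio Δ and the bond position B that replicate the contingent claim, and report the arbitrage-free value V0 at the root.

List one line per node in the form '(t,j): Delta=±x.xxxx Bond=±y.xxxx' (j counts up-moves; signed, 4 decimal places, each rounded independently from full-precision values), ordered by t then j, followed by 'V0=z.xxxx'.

Under the risk-neutral measure, an up-move has probability p* = (R−d)/(u−d) = 0.6750 and values discount at R = 1.02.
Terminal values V(3,·): V(3,0)=0.0000, V(3,1)=7.1400, V(3,2)=34.7400, V(3,3)=77.0600
Node (2,0) S=45.0000: V=(p*·7.1400+(1−p*)·0.0000)/1.02=4.7250; Δ=(7.1400−0.0000)/(51.7500−33.7500)=0.3967; B=V−Δ·S=-13.1250
Node (2,1) S=69.0000: V=(p*·34.7400+(1−p*)·7.1400)/1.02=25.2647; Δ=(34.7400−7.1400)/(79.3500−51.7500)=1.0000; B=V−Δ·S=-43.7353
Node (2,2) S=105.8000: V=(p*·77.0600+(1−p*)·34.7400)/1.02=62.0647; Δ=(77.0600−34.7400)/(121.6700−79.3500)=1.0000; B=V−Δ·S=-43.7353
Node (1,0) S=60.0000: V=(p*·25.2647+(1−p*)·4.7250)/1.02=18.2248; Δ=(25.2647−4.7250)/(69.0000−45.0000)=0.8558; B=V−Δ·S=-33.1245
Node (1,1) S=92.0000: V=(p*·62.0647+(1−p*)·25.2647)/1.02=49.1223; Δ=(62.0647−25.2647)/(105.8000−69.0000)=1.0000; B=V−Δ·S=-42.8777
Node (0,0) S=80.0000: V=(p*·49.1223+(1−p*)·18.2248)/1.02=38.3143; Δ=(49.1223−18.2248)/(92.0000−60.0000)=0.9655; B=V−Δ·S=-38.9293
The time-0 hedge costs 38.3143, which is the no-arbitrage price.

(0,0): Delta=0.9655 Bond=-38.9293
(1,0): Delta=0.8558 Bond=-33.1245
(1,1): Delta=1.0000 Bond=-42.8777
(2,0): Delta=0.3967 Bond=-13.1250
(2,1): Delta=1.0000 Bond=-43.7353
(2,2): Delta=1.0000 Bond=-43.7353
V0=38.3143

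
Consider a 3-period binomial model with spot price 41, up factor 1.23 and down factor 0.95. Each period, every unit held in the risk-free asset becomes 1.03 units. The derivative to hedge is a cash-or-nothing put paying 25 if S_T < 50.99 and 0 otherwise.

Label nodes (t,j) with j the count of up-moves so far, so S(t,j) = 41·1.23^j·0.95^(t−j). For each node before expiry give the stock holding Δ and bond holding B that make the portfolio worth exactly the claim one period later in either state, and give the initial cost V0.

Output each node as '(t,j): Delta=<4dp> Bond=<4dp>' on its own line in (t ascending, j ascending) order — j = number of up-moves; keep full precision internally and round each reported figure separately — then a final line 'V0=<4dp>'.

(0,0): Delta=-0.8378 Bond=52.6940
(1,0): Delta=-0.6359 Bond=46.4084
(1,1): Delta=-1.2278 Bond=73.9409
(2,0): Delta=0.0000 Bond=24.2718
(2,1): Delta=-1.8637 Bond=106.6227
(2,2): Delta=0.0000 Bond=0.0000
V0=18.3429

Risk-neutral probability p* = (R−d)/(u−d) = (1.03−0.95)/(1.23−0.95) = 0.2857.
At expiry t=3: V(3,0)=25.0000, V(3,1)=25.0000, V(3,2)=0.0000, V(3,3)=0.0000
  t=2,j=0: stock 37.0025 → up 45.5131 (V=25.0000), down 35.1524 (V=25.0000). Price 24.2718; hedge Δ=0.0000, bond B=24.2718.
  t=2,j=1: stock 47.9085 → up 58.9275 (V=0.0000), down 45.5131 (V=25.0000). Price 17.3370; hedge Δ=-1.8637, bond B=106.6227.
  t=2,j=2: stock 62.0289 → up 76.2955 (V=0.0000), down 58.9275 (V=0.0000). Price 0.0000; hedge Δ=0.0000, bond B=0.0000.
  t=1,j=0: stock 38.9500 → up 47.9085 (V=17.3370), down 37.0025 (V=24.2718). Price 21.6412; hedge Δ=-0.6359, bond B=46.4084.
  t=1,j=1: stock 50.4300 → up 62.0289 (V=0.0000), down 47.9085 (V=17.3370). Price 12.0229; hedge Δ=-1.2278, bond B=73.9409.
  t=0,j=0: stock 41.0000 → up 50.4300 (V=12.0229), down 38.9500 (V=21.6412). Price 18.3429; hedge Δ=-0.8378, bond B=52.6940.
Each (Δ,B) replicates both successor values, so the strategy is self-financing and V0 is arbitrage-free.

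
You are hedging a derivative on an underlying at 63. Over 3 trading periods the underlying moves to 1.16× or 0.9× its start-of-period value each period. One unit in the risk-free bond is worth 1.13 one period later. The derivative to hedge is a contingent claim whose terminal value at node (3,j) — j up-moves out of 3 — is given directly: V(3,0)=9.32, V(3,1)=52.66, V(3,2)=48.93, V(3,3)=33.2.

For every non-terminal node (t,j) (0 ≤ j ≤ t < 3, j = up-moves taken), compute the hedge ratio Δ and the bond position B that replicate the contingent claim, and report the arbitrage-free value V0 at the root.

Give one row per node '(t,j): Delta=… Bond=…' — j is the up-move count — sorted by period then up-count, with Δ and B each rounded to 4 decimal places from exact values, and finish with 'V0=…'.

Since d<R<u, set p* = (R−d)/(u−d) = 0.8846; price each node as the discounted p*-expectation of its children.
Terminal payoffs: V(3,0)=9.3200, V(3,1)=52.6600, V(3,2)=48.9300, V(3,3)=33.2000
(2,0): S=51.0300. Δ = (V_up−V_dn)/(S_up−S_dn) = (52.6600−9.3200)/(59.1948−45.9270) = 3.2666. V = [p*·52.6600 + (1−p*)·9.3200]/1.13 = 42.1763. B = V − Δ·S = -124.5160.
(2,1): S=65.7720. Δ = (V_up−V_dn)/(S_up−S_dn) = (48.9300−52.6600)/(76.2955−59.1948) = -0.2181. V = [p*·48.9300 + (1−p*)·52.6600]/1.13 = 43.6818. B = V − Δ·S = 58.0279.
(2,2): S=84.7728. Δ = (V_up−V_dn)/(S_up−S_dn) = (33.2000−48.9300)/(98.3364−76.2955) = -0.7137. V = [p*·33.2000 + (1−p*)·48.9300]/1.13 = 30.9867. B = V − Δ·S = 91.4867.
(1,0): S=56.7000. Δ = (V_up−V_dn)/(S_up−S_dn) = (43.6818−42.1763)/(65.7720−51.0300) = 0.1021. V = [p*·43.6818 + (1−p*)·42.1763]/1.13 = 38.5027. B = V − Δ·S = 32.7125.
(1,1): S=73.0800. Δ = (V_up−V_dn)/(S_up−S_dn) = (30.9867−43.6818)/(84.7728−65.7720) = -0.6681. V = [p*·30.9867 + (1−p*)·43.6818]/1.13 = 28.7182. B = V − Δ·S = 77.5452.
(0,0): S=63.0000. Δ = (V_up−V_dn)/(S_up−S_dn) = (28.7182−38.5027)/(73.0800−56.7000) = -0.5973. V = [p*·28.7182 + (1−p*)·38.5027]/1.13 = 26.4134. B = V − Δ·S = 64.0462.
Self-financing check: at every node Δ·S+B equals the discounted successor values.

(0,0): Delta=-0.5973 Bond=64.0462
(1,0): Delta=0.1021 Bond=32.7125
(1,1): Delta=-0.6681 Bond=77.5452
(2,0): Delta=3.2666 Bond=-124.5160
(2,1): Delta=-0.2181 Bond=58.0279
(2,2): Delta=-0.7137 Bond=91.4867
V0=26.4134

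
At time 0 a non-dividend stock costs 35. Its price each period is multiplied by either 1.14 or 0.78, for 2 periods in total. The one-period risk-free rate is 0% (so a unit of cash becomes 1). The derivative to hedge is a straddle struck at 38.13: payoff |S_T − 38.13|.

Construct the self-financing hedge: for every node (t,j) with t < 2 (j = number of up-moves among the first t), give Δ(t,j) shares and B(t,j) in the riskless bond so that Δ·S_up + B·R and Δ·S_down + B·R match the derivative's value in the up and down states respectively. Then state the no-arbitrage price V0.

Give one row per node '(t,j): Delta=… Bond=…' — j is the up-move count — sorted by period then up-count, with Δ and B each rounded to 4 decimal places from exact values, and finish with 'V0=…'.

Risk-neutral probability p* = (R−d)/(u−d) = (1−0.78)/(1.14−0.78) = 0.6111.
Terminal values V(2,·): V(2,0)=16.8360, V(2,1)=7.0080, V(2,2)=7.3560
(1,0): S=27.3000. Δ = (V_up−V_dn)/(S_up−S_dn) = (7.0080−16.8360)/(31.1220−21.2940) = -1.0000. V = [p*·7.0080 + (1−p*)·16.8360]/1 = 10.8300. B = V − Δ·S = 38.1300.
(1,1): S=39.9000. Δ = (V_up−V_dn)/(S_up−S_dn) = (7.3560−7.0080)/(45.4860−31.1220) = 0.0242. V = [p*·7.3560 + (1−p*)·7.0080]/1 = 7.2207. B = V − Δ·S = 6.2540.
(0,0): S=35.0000. Δ = (V_up−V_dn)/(S_up−S_dn) = (7.2207−10.8300)/(39.9000−27.3000) = -0.2865. V = [p*·7.2207 + (1−p*)·10.8300]/1 = 8.6243. B = V − Δ·S = 18.6502.
Root portfolio cost Δ·35+B reproduces V0=8.6243.

(0,0): Delta=-0.2865 Bond=18.6502
(1,0): Delta=-1.0000 Bond=38.1300
(1,1): Delta=0.0242 Bond=6.2540
V0=8.6243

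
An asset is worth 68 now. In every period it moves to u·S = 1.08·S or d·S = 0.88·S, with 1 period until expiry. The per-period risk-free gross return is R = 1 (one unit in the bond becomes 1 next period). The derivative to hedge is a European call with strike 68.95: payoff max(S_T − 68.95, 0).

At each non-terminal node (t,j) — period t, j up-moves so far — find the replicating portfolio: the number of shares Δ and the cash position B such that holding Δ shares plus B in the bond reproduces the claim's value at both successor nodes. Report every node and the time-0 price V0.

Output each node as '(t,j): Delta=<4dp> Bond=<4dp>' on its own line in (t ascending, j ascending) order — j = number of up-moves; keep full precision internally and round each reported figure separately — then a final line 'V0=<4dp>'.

(0,0): Delta=0.3301 Bond=-19.7560
V0=2.6940

Under the risk-neutral measure, an up-move has probability p* = (R−d)/(u−d) = 0.6000 and values discount at R = 1.
Terminal values V(1,·): V(1,0)=0.0000, V(1,1)=4.4900
(0,0): S=68.0000. Δ = (V_up−V_dn)/(S_up−S_dn) = (4.4900−0.0000)/(73.4400−59.8400) = 0.3301. V = [p*·4.4900 + (1−p*)·0.0000]/1 = 2.6940. B = V − Δ·S = -19.7560.
Each (Δ,B) replicates both successor values, so the strategy is self-financing and V0 is arbitrage-free.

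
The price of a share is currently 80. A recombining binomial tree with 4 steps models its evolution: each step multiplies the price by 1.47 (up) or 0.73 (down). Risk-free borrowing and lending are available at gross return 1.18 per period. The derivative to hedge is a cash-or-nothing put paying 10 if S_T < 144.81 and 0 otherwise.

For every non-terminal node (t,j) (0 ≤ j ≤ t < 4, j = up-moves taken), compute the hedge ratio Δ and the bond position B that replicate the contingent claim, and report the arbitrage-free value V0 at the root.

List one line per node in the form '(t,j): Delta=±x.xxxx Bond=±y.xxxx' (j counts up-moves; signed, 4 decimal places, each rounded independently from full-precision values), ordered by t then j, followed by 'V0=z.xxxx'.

(0,0): Delta=-0.0447 Bond=6.2101
(1,0): Delta=-0.0615 Bond=8.3066
(1,1): Delta=-0.0393 Bond=6.6973
(2,0): Delta=0.0000 Bond=7.1818
(2,1): Delta=-0.0811 Bond=11.4902
(2,2): Delta=-0.0260 Bond=5.5910
(3,0): Delta=0.0000 Bond=8.4746
(3,1): Delta=0.0000 Bond=8.4746
(3,2): Delta=-0.1071 Bond=16.8346
(3,3): Delta=0.0000 Bond=0.0000
V0=2.6344

Risk-neutral probability p* = (R−d)/(u−d) = (1.18−0.73)/(1.47−0.73) = 0.6081.
Terminal payoffs: V(4,0)=10.0000, V(4,1)=10.0000, V(4,2)=10.0000, V(4,3)=0.0000, V(4,4)=0.0000
  t=3,j=0: stock 31.1214 → up 45.7484 (V=10.0000), down 22.7186 (V=10.0000). Price 8.4746; hedge Δ=0.0000, bond B=8.4746.
  t=3,j=1: stock 62.6690 → up 92.1235 (V=10.0000), down 45.7484 (V=10.0000). Price 8.4746; hedge Δ=0.0000, bond B=8.4746.
  t=3,j=2: stock 126.1966 → up 185.5089 (V=0.0000), down 92.1235 (V=10.0000). Price 3.3211; hedge Δ=-0.1071, bond B=16.8346.
  t=3,j=3: stock 254.1218 → up 373.5591 (V=0.0000), down 185.5089 (V=0.0000). Price 0.0000; hedge Δ=0.0000, bond B=0.0000.
  t=2,j=0: stock 42.6320 → up 62.6690 (V=8.4746), down 31.1214 (V=8.4746). Price 7.1818; hedge Δ=0.0000, bond B=7.1818.
  t=2,j=1: stock 85.8480 → up 126.1966 (V=3.3211), down 62.6690 (V=8.4746). Price 4.5260; hedge Δ=-0.0811, bond B=11.4902.
  t=2,j=2: stock 172.8720 → up 254.1218 (V=0.0000), down 126.1966 (V=3.3211). Price 1.1030; hedge Δ=-0.0260, bond B=5.5910.
  t=1,j=0: stock 58.4000 → up 85.8480 (V=4.5260), down 42.6320 (V=7.1818). Price 4.7176; hedge Δ=-0.0615, bond B=8.3066.
  t=1,j=1: stock 117.6000 → up 172.8720 (V=1.1030), down 85.8480 (V=4.5260). Price 2.0716; hedge Δ=-0.0393, bond B=6.6973.
  t=0,j=0: stock 80.0000 → up 117.6000 (V=2.0716), down 58.4000 (V=4.7176). Price 2.6344; hedge Δ=-0.0447, bond B=6.2101.
Each (Δ,B) replicates both successor values, so the strategy is self-financing and V0 is arbitrage-free.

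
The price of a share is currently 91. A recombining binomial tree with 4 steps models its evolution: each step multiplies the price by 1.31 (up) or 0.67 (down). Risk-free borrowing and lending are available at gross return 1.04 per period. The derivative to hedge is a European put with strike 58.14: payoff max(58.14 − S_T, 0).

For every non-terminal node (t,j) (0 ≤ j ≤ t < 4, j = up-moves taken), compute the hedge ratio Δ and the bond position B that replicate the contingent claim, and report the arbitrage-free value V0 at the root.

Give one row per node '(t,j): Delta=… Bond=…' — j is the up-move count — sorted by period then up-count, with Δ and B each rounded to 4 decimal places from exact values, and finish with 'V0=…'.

(0,0): Delta=-0.1251 Bond=15.7681
(1,0): Delta=-0.3314 Bond=28.9806
(1,1): Delta=-0.0481 Bond=7.2176
(2,0): Delta=-0.7456 Bond=47.0599
(2,1): Delta=-0.1769 Bond=17.7927
(2,2): Delta=0.0000 Bond=0.0000
(3,0): Delta=-1.0000 Bond=55.9038
(3,1): Delta=-0.6507 Bond=43.8623
(3,2): Delta=0.0000 Bond=0.0000
(3,3): Delta=0.0000 Bond=0.0000
V0=4.3855

Since d<R<u, set p* = (R−d)/(u−d) = 0.5781; price each node as the discounted p*-expectation of its children.
Terminal values V(4,·): V(4,0)=39.8025, V(4,1)=22.2860, V(4,2)=0.0000, V(4,3)=0.0000, V(4,4)=0.0000
Node (3,0) S=27.3694: V=(p*·22.2860+(1−p*)·39.8025)/1.04=28.5344; Δ=(22.2860−39.8025)/(35.8540−18.3375)=-1.0000; B=V−Δ·S=55.9038
Node (3,1) S=53.5134: V=(p*·0.0000+(1−p*)·22.2860)/1.04=9.0403; Δ=(0.0000−22.2860)/(70.1025−35.8540)=-0.6507; B=V−Δ·S=43.8623
Node (3,2) S=104.6306: V=(p*·0.0000+(1−p*)·0.0000)/1.04=0.0000; Δ=(0.0000−0.0000)/(137.0661−70.1025)=0.0000; B=V−Δ·S=0.0000
Node (3,3) S=204.5763: V=(p*·0.0000+(1−p*)·0.0000)/1.04=0.0000; Δ=(0.0000−0.0000)/(267.9949−137.0661)=0.0000; B=V−Δ·S=0.0000
Node (2,0) S=40.8499: V=(p*·9.0403+(1−p*)·28.5344)/1.04=16.6004; Δ=(9.0403−28.5344)/(53.5134−27.3694)=-0.7456; B=V−Δ·S=47.0599
Node (2,1) S=79.8707: V=(p*·0.0000+(1−p*)·9.0403)/1.04=3.6672; Δ=(0.0000−9.0403)/(104.6306−53.5134)=-0.1769; B=V−Δ·S=17.7927
Node (2,2) S=156.1651: V=(p*·0.0000+(1−p*)·0.0000)/1.04=0.0000; Δ=(0.0000−0.0000)/(204.5763−104.6306)=0.0000; B=V−Δ·S=0.0000
Node (1,0) S=60.9700: V=(p*·3.6672+(1−p*)·16.6004)/1.04=8.7725; Δ=(3.6672−16.6004)/(79.8707−40.8499)=-0.3314; B=V−Δ·S=28.9806
Node (1,1) S=119.2100: V=(p*·0.0000+(1−p*)·3.6672)/1.04=1.4876; Δ=(0.0000−3.6672)/(156.1651−79.8707)=-0.0481; B=V−Δ·S=7.2176
Node (0,0) S=91.0000: V=(p*·1.4876+(1−p*)·8.7725)/1.04=4.3855; Δ=(1.4876−8.7725)/(119.2100−60.9700)=-0.1251; B=V−Δ·S=15.7681
Check: Δ(0,0)·S0 + B(0,0) = 4.3855 = V0.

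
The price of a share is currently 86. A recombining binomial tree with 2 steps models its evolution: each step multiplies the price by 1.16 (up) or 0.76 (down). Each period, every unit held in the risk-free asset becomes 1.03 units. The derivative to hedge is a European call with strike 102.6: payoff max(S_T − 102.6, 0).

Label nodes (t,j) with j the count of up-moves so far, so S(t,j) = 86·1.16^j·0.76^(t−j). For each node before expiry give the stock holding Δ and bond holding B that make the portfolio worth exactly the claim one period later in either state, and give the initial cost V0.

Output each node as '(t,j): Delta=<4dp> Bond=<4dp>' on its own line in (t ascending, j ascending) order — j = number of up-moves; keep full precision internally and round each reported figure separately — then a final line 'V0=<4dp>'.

Since d<R<u, set p* = (R−d)/(u−d) = 0.6750; price each node as the discounted p*-expectation of its children.
Terminal values V(2,·): V(2,0)=0.0000, V(2,1)=0.0000, V(2,2)=13.1216
(1,0): S=65.3600. Δ = (V_up−V_dn)/(S_up−S_dn) = (0.0000−0.0000)/(75.8176−49.6736) = 0.0000. V = [p*·0.0000 + (1−p*)·0.0000]/1.03 = 0.0000. B = V − Δ·S = 0.0000.
(1,1): S=99.7600. Δ = (V_up−V_dn)/(S_up−S_dn) = (13.1216−0.0000)/(115.7216−75.8176) = 0.3288. V = [p*·13.1216 + (1−p*)·0.0000]/1.03 = 8.5991. B = V − Δ·S = -24.2049.
(0,0): S=86.0000. Δ = (V_up−V_dn)/(S_up−S_dn) = (8.5991−0.0000)/(99.7600−65.3600) = 0.2500. V = [p*·8.5991 + (1−p*)·0.0000]/1.03 = 5.6353. B = V − Δ·S = -15.8624.
Self-financing check: at every node Δ·S+B equals the discounted successor values.

(0,0): Delta=0.2500 Bond=-15.8624
(1,0): Delta=0.0000 Bond=0.0000
(1,1): Delta=0.3288 Bond=-24.2049
V0=5.6353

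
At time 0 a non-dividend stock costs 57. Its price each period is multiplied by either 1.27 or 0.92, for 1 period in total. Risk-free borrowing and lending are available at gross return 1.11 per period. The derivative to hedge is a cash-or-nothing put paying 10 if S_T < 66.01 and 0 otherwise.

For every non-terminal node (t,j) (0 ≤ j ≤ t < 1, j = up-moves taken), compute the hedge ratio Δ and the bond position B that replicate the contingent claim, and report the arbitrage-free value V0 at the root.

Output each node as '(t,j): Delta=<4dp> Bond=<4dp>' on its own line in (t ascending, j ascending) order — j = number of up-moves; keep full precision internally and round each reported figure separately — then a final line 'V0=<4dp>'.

(0,0): Delta=-0.5013 Bond=32.6898
V0=4.1184

Since d<R<u, set p* = (R−d)/(u−d) = 0.5429; price each node as the discounted p*-expectation of its children.
Payoff layer (t=1): V(1,0)=10.0000, V(1,1)=0.0000
  t=0,j=0: stock 57.0000 → up 72.3900 (V=0.0000), down 52.4400 (V=10.0000). Price 4.1184; hedge Δ=-0.5013, bond B=32.6898.
Root portfolio cost Δ·57+B reproduces V0=4.1184.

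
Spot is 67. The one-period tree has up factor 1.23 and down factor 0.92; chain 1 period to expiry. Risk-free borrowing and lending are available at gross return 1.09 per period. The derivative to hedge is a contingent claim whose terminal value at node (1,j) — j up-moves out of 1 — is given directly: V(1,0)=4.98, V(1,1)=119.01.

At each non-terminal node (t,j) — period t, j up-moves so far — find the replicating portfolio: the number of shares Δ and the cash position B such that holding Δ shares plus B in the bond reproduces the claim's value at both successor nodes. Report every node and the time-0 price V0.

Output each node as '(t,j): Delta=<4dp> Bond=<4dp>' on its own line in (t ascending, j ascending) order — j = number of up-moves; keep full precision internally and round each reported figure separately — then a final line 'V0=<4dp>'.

(0,0): Delta=5.4901 Bond=-305.9006
V0=61.9381

Risk-neutral probability p* = (R−d)/(u−d) = (1.09−0.92)/(1.23−0.92) = 0.5484.
Payoff layer (t=1): V(1,0)=4.9800, V(1,1)=119.0100
  t=0,j=0: stock 67.0000 → up 82.4100 (V=119.0100), down 61.6400 (V=4.9800). Price 61.9381; hedge Δ=5.4901, bond B=-305.9006.
Check: Δ(0,0)·S0 + B(0,0) = 61.9381 = V0.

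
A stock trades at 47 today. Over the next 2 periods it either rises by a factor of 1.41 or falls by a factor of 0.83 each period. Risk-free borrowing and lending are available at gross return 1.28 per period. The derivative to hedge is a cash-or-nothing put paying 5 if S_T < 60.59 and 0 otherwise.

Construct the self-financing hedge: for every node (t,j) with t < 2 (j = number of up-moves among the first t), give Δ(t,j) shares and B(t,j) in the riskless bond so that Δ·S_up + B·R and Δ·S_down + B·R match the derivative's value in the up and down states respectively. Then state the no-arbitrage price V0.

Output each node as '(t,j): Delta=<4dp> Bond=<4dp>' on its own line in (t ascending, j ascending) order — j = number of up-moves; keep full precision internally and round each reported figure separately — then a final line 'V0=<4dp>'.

(0,0): Delta=-0.1112 Bond=6.4401
(1,0): Delta=0.0000 Bond=3.9062
(1,1): Delta=-0.1301 Bond=9.4962
V0=1.2147

The replicating-portfolio and risk-neutral prices coincide; use p* = (1.28−0.83)/(1.41−0.83) = 0.7759 for the latter.
At expiry t=2: V(2,0)=5.0000, V(2,1)=5.0000, V(2,2)=0.0000
(1,0): S=39.0100. Δ = (V_up−V_dn)/(S_up−S_dn) = (5.0000−5.0000)/(55.0041−32.3783) = 0.0000. V = [p*·5.0000 + (1−p*)·5.0000]/1.28 = 3.9062. B = V − Δ·S = 3.9062.
(1,1): S=66.2700. Δ = (V_up−V_dn)/(S_up−S_dn) = (0.0000−5.0000)/(93.4407−55.0041) = -0.1301. V = [p*·0.0000 + (1−p*)·5.0000]/1.28 = 0.8755. B = V − Δ·S = 9.4962.
(0,0): S=47.0000. Δ = (V_up−V_dn)/(S_up−S_dn) = (0.8755−3.9062)/(66.2700−39.0100) = -0.1112. V = [p*·0.8755 + (1−p*)·3.9062]/1.28 = 1.2147. B = V − Δ·S = 6.4401.
Each (Δ,B) replicates both successor values, so the strategy is self-financing and V0 is arbitrage-free.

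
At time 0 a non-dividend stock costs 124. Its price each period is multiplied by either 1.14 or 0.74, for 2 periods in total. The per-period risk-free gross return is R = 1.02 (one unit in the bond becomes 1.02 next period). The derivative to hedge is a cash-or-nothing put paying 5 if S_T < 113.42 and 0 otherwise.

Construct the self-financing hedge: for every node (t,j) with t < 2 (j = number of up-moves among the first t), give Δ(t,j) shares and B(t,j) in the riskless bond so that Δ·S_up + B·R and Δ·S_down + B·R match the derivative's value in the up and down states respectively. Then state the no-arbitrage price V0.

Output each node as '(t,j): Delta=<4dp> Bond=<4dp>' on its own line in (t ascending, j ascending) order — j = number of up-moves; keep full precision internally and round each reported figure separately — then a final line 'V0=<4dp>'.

(0,0): Delta=-0.0692 Bond=11.0294
(1,0): Delta=0.0000 Bond=4.9020
(1,1): Delta=-0.0884 Bond=13.9706
V0=2.4510

No-arbitrage ⇒ martingale measure with p* = (R−d)/(u−d) = 0.7000.
Terminal values V(2,·): V(2,0)=5.0000, V(2,1)=5.0000, V(2,2)=0.0000
Node (1,0) S=91.7600: V=(p*·5.0000+(1−p*)·5.0000)/1.02=4.9020; Δ=(5.0000−5.0000)/(104.6064−67.9024)=0.0000; B=V−Δ·S=4.9020
Node (1,1) S=141.3600: V=(p*·0.0000+(1−p*)·5.0000)/1.02=1.4706; Δ=(0.0000−5.0000)/(161.1504−104.6064)=-0.0884; B=V−Δ·S=13.9706
Node (0,0) S=124.0000: V=(p*·1.4706+(1−p*)·4.9020)/1.02=2.4510; Δ=(1.4706−4.9020)/(141.3600−91.7600)=-0.0692; B=V−Δ·S=11.0294
Root portfolio cost Δ·124+B reproduces V0=2.4510.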